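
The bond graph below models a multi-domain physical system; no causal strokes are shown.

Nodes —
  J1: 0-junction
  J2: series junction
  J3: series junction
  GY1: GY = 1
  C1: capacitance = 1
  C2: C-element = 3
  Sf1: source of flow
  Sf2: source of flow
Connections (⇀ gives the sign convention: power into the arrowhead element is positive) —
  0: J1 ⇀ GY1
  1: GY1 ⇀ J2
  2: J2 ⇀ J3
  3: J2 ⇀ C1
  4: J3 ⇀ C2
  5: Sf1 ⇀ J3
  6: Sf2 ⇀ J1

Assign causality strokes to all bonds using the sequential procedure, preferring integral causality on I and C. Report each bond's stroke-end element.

β0 stroke at J1
β1 stroke at J2
β2 stroke at J3
β3 stroke at J2
β4 stroke at J3
β5 stroke at Sf1
β6 stroke at Sf2

bond 5 stroke at Sf1  (Sf1 (Sf) sets flow on bond)
bond 6 stroke at Sf2  (Sf2: flow source, stroke at near end)
bond 0 stroke at J1  (only one effort-in slot at J1)
bond 2 stroke at J3  (J3: bond 5 brought flow, rest push out)
bond 4 stroke at J3  (1-jn J3 has f-setter on 5)
bond 1 stroke at J2  (GY1 both-in/both-out from 0)
bond 3 stroke at J2  (common-f at J2 fixed by 2)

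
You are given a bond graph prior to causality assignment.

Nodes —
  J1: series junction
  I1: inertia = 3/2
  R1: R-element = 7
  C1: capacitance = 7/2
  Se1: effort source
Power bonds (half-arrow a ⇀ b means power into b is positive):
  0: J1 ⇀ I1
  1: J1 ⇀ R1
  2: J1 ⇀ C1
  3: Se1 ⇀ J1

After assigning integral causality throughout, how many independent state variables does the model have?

b3 |J1  (source Se1 imposes e)
b0 |I1  (I1: I, integral causality)
b1 |J1  (J1: bond 0 brought flow, rest push out)
b2 |J1  (common-f at J1 fixed by 0)

2  (C1, I1 all integral)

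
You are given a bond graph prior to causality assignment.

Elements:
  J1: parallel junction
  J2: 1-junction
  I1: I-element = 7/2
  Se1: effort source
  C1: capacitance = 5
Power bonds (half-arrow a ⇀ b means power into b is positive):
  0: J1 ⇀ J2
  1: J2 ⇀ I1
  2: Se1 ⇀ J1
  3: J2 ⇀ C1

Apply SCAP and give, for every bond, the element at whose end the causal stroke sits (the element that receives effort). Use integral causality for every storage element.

bond 0 →J2
bond 1 →I1
bond 2 →J1
bond 3 →J2

b2 →J1  (Se1: effort source, stroke at far end)
b0 →J2  (J1 effort already set via bond 2)
b1 →I1  (prefer integral on I1)
b3 →J2  (1-jn J2 has f-setter on 1)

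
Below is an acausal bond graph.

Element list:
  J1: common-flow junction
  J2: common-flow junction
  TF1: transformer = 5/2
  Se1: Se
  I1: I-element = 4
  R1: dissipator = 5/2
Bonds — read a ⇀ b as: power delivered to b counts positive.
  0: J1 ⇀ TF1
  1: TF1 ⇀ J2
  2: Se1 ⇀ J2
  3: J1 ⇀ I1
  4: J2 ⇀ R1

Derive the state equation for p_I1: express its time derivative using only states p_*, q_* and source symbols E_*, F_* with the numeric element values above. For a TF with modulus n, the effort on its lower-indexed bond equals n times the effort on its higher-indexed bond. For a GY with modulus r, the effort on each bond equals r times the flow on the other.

dp_I1/dt = 5*E_Se1/2 - 125*p_I1/32

#2 |J2  (Se1 fixes effort; stroke away)
#3 |I1  (I1 outputs flow p/I1)
#0 |J1  (J1: bond 3 brought flow, rest push out)
#1 |TF1  (TF1 one-in-one-out from 0)
#4 |J2  (common-f at J2 fixed by 1)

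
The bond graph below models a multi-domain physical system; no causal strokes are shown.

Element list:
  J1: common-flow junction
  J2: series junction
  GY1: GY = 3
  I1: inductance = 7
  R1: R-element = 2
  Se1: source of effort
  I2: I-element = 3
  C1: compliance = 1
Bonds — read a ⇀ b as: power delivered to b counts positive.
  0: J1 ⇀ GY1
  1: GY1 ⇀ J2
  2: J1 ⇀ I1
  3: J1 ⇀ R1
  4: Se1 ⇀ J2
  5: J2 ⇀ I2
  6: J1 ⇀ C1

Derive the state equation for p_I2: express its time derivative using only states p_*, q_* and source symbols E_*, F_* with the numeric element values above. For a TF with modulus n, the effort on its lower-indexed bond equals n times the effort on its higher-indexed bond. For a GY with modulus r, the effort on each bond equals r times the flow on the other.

dp_I2/dt = E_Se1 + 3*p_I1/7

β4 |J2  (Se1: effort source, stroke at far end)
β2 |I1  (I1: I, integral causality)
β0 |J1  (J1 flow already set via bond 2)
β3 |J1  (1-jn J1 has f-setter on 2)
β6 |J1  (J1 flow already set via bond 2)
β1 |J2  (GY GY1: same side as bond 0)
β5 |I2  (closing 1-jn rule on J2)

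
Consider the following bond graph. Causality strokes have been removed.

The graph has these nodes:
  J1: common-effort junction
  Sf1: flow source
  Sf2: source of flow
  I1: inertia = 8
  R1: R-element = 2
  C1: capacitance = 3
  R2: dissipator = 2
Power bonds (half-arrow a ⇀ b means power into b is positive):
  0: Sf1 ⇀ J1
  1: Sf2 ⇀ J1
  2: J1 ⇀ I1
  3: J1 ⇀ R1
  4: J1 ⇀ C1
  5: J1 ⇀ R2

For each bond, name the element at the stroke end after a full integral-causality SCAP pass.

β0 stroke→Sf1  (Sf1 fixes flow; stroke at Sf1)
β1 stroke→Sf2  (Sf2: flow source, stroke at near end)
β2 stroke→I1  (I1 outputs flow p/I1)
β4 stroke→J1  (C1: C, integral causality)
β3 stroke→R1  (J1: bond 4 brought effort, rest push out)
β5 stroke→R2  (common-e at J1 fixed by 4)

β0 →Sf1
β1 →Sf2
β2 →I1
β3 →R1
β4 →J1
β5 →R2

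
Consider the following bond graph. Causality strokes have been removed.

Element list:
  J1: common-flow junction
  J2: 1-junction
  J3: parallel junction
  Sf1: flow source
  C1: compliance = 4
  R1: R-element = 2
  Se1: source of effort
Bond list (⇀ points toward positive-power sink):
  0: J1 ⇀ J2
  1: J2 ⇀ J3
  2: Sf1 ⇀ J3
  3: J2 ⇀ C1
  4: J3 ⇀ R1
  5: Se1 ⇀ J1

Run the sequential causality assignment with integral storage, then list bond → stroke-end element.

bond 2 stroke at Sf1  (Sf1: flow source, stroke at near end)
bond 5 stroke at J1  (Se1 fixes effort; stroke away)
bond 0 stroke at J2  (J1: last free bond brings flow in)
bond 3 stroke at J2  (prefer integral on C1)
bond 1 stroke at J3  (J2: last free bond brings flow in)
bond 4 stroke at R1  (J3: bond 1 brought effort, rest push out)

β0 stroke→J2
β1 stroke→J3
β2 stroke→Sf1
β3 stroke→J2
β4 stroke→R1
β5 stroke→J1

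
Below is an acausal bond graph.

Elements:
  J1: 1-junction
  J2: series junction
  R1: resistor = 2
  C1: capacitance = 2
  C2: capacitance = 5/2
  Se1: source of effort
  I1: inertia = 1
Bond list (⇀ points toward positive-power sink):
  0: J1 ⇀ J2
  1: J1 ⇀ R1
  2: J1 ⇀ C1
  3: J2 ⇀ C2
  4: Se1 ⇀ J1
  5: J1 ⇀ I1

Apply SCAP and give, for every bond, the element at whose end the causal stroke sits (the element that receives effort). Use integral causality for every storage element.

#0 stroke→J1
#1 stroke→J1
#2 stroke→J1
#3 stroke→J2
#4 stroke→J1
#5 stroke→I1

bond 4 stroke→J1  (Se1 (Se) sets effort on bond)
bond 2 stroke→J1  (C1 integral (e out))
bond 3 stroke→J2  (prefer integral on C2)
bond 0 stroke→J1  (J2: last free bond brings flow in)
bond 5 stroke→I1  (I1 outputs flow p/I1)
bond 1 stroke→J1  (J1 flow already set via bond 5)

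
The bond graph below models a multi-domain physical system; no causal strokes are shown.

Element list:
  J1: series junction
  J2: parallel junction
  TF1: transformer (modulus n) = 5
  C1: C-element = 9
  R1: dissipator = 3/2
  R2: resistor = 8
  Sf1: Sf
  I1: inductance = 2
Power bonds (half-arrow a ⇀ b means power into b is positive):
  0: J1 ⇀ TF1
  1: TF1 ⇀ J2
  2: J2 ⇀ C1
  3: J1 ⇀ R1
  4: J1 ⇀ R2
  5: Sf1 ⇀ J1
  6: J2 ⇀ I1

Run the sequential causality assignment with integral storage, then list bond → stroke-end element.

β5 →Sf1  (Sf1 fixes flow; stroke at Sf1)
β0 →J1  (1-jn J1 has f-setter on 5)
β3 →J1  (J1 flow already set via bond 5)
β4 →J1  (J1: bond 5 brought flow, rest push out)
β1 →TF1  (through TF1, causality passes straight; one stroke at TF1)
β2 →J2  (prefer integral on C1)
β6 →I1  (J2: bond 2 brought effort, rest push out)

bond 0 |J1
bond 1 |TF1
bond 2 |J2
bond 3 |J1
bond 4 |J1
bond 5 |Sf1
bond 6 |I1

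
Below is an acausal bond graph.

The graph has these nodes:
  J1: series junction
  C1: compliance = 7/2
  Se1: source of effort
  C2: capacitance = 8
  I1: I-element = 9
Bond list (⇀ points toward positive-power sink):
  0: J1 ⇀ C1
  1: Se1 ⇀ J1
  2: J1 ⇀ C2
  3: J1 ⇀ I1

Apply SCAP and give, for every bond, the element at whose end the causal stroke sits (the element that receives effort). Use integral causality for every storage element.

#1 →J1  (Se1 fixes effort; stroke away)
#0 →J1  (C1 integral (e out))
#2 →J1  (C2 integral (e out))
#3 →I1  (only one flow-in slot at J1)

b0 →J1
b1 →J1
b2 →J1
b3 →I1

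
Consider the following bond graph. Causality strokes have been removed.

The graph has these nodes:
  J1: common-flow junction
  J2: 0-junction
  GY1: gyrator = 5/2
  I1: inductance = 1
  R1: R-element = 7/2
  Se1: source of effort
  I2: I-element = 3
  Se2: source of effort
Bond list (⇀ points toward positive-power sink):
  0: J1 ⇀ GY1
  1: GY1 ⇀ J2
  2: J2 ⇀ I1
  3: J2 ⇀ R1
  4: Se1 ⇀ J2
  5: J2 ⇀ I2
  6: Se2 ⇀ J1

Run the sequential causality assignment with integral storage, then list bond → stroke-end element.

b4 |J2  (Se1 (Se) sets effort on bond)
b6 |J1  (Se2 fixes effort; stroke away)
b0 |GY1  (J1 needs exactly one f-in)
b1 |GY1  (common-e at J2 fixed by 4)
b2 |I1  (J2: bond 4 brought effort, rest push out)
b3 |R1  (0-jn J2 has e-setter on 4)
b5 |I2  (J2: bond 4 brought effort, rest push out)

b0 stroke at GY1
b1 stroke at GY1
b2 stroke at I1
b3 stroke at R1
b4 stroke at J2
b5 stroke at I2
b6 stroke at J1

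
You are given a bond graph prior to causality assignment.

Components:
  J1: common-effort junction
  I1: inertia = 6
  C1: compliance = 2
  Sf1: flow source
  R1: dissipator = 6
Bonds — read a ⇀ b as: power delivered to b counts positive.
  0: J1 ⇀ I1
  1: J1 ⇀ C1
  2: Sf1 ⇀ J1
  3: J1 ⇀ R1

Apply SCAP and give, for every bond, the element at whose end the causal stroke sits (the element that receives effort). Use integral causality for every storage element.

bond 0 stroke at I1
bond 1 stroke at J1
bond 2 stroke at Sf1
bond 3 stroke at R1

β2 |Sf1  (Sf1 (Sf) sets flow on bond)
β0 |I1  (I1 outputs flow p/I1)
β1 |J1  (prefer integral on C1)
β3 |R1  (0-jn J1 has e-setter on 1)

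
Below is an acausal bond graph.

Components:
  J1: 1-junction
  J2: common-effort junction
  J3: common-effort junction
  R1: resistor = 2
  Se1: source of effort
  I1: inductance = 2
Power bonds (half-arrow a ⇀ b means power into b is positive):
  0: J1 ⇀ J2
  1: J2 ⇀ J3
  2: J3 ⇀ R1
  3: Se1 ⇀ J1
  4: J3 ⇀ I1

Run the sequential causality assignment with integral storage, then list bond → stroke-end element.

#0 →J2
#1 →J3
#2 →R1
#3 →J1
#4 →I1

b3 →J1  (Se1: effort source, stroke at far end)
b0 →J2  (J1: last free bond brings flow in)
b1 →J3  (J2 effort already set via bond 0)
b2 →R1  (J3 effort already set via bond 1)
b4 →I1  (0-jn J3 has e-setter on 1)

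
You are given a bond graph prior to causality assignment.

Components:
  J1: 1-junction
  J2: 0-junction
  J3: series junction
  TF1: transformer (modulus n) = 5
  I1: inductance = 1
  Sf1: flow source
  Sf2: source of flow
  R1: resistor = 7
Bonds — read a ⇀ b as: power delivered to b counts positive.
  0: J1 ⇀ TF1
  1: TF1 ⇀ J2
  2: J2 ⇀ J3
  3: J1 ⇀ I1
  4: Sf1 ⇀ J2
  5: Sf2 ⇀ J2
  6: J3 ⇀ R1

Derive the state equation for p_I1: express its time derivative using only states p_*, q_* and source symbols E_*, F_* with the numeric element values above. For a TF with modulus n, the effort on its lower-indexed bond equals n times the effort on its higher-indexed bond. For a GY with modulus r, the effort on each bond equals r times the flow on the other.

dp_I1/dt = -35*F_Sf1 - 35*F_Sf2 - 175*p_I1

β4 →Sf1  (source Sf1 imposes f)
β5 →Sf2  (Sf2 (Sf) sets flow on bond)
β3 →I1  (I1 integral (f out))
β0 →J1  (common-f at J1 fixed by 3)
β1 →TF1  (TF1: transformer flips bond 0)
β2 →J2  (closing 0-jn rule on J2)
β6 →J3  (J3 flow already set via bond 2)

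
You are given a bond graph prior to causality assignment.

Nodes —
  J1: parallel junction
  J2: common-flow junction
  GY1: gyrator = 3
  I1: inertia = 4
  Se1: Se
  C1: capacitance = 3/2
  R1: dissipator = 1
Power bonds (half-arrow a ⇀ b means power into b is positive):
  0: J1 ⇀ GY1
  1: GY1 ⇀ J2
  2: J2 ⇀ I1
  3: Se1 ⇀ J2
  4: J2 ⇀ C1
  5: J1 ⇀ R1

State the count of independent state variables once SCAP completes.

2  (C1, I1 all integral)

#3 |J2  (Se1 (Se) sets effort on bond)
#2 |I1  (I1: I, integral causality)
#1 |J2  (1-jn J2 has f-setter on 2)
#4 |J2  (J2 flow already set via bond 2)
#0 |J1  (through GY1, causality inverts; strokes same side of GY1)
#5 |R1  (0-jn J1 has e-setter on 0)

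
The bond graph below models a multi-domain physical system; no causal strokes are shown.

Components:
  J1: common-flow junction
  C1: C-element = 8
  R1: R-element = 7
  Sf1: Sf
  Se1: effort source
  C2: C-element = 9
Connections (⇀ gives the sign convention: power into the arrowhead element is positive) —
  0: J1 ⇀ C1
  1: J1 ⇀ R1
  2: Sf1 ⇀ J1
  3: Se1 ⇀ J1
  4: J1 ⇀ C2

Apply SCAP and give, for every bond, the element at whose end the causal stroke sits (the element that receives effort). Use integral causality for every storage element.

bond 0 →J1
bond 1 →J1
bond 2 →Sf1
bond 3 →J1
bond 4 →J1

β2 |Sf1  (source Sf1 imposes f)
β3 |J1  (Se1 fixes effort; stroke away)
β0 |J1  (1-jn J1 has f-setter on 2)
β1 |J1  (J1: bond 2 brought flow, rest push out)
β4 |J1  (J1: bond 2 brought flow, rest push out)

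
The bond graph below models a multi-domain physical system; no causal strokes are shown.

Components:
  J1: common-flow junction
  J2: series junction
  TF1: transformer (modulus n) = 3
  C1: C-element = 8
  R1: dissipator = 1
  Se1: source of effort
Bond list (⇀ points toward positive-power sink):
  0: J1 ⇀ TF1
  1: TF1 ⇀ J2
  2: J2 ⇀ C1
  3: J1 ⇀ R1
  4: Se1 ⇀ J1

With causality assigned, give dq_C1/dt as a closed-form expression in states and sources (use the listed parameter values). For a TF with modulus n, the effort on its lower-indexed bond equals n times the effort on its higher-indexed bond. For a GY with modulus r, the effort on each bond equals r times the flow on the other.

bond 4 →J1  (source Se1 imposes e)
bond 2 →J2  (C1: C, integral causality)
bond 1 →TF1  (J2: last free bond brings flow in)
bond 0 →J1  (TF1 one-in-one-out from 1)
bond 3 →R1  (closing 1-jn rule on J1)

dq_C1/dt = 3*E_Se1 - 9*q_C1/8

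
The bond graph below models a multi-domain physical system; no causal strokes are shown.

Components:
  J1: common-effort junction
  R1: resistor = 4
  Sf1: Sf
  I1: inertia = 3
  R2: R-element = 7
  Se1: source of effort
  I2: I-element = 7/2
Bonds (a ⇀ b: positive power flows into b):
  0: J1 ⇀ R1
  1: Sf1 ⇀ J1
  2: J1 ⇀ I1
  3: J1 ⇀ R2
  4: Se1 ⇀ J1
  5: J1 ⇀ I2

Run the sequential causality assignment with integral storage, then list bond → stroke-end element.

β0 →R1
β1 →Sf1
β2 →I1
β3 →R2
β4 →J1
β5 →I2

β1 stroke→Sf1  (Sf1 (Sf) sets flow on bond)
β4 stroke→J1  (Se1 fixes effort; stroke away)
β0 stroke→R1  (J1: bond 4 brought effort, rest push out)
β2 stroke→I1  (J1 effort already set via bond 4)
β3 stroke→R2  (0-jn J1 has e-setter on 4)
β5 stroke→I2  (J1 effort already set via bond 4)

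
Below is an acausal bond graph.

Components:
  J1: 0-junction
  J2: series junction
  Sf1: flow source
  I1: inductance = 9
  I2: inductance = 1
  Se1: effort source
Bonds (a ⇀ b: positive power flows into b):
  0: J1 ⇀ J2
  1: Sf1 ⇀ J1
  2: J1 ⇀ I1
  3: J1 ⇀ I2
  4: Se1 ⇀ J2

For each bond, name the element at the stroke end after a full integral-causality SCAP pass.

β1 stroke at Sf1  (Sf1 fixes flow; stroke at Sf1)
β4 stroke at J2  (Se1 (Se) sets effort on bond)
β0 stroke at J1  (J2 needs exactly one f-in)
β2 stroke at I1  (J1: bond 0 brought effort, rest push out)
β3 stroke at I2  (J1 effort already set via bond 0)

b0 |J1
b1 |Sf1
b2 |I1
b3 |I2
b4 |J2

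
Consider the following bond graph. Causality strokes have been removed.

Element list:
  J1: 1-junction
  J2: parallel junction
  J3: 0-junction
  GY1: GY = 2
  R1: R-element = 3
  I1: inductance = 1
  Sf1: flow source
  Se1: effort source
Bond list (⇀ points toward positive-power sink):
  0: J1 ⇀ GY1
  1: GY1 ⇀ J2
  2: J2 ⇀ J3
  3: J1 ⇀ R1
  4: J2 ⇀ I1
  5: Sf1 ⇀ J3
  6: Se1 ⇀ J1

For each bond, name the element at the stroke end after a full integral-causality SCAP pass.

#5 |Sf1  (Sf1 fixes flow; stroke at Sf1)
#6 |J1  (Se1: effort source, stroke at far end)
#2 |J3  (only one effort-in slot at J3)
#4 |I1  (I1 integral (f out))
#1 |J2  (only one effort-in slot at J2)
#0 |J1  (through GY1, causality inverts; strokes same side of GY1)
#3 |R1  (closing 1-jn rule on J1)

#0 stroke→J1
#1 stroke→J2
#2 stroke→J3
#3 stroke→R1
#4 stroke→I1
#5 stroke→Sf1
#6 stroke→J1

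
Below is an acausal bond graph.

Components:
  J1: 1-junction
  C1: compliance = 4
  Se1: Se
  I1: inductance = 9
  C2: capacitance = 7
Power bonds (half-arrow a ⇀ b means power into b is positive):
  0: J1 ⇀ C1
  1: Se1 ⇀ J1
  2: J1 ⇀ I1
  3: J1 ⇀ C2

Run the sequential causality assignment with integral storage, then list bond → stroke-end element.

β0 →J1
β1 →J1
β2 →I1
β3 →J1

β1 →J1  (source Se1 imposes e)
β0 →J1  (C1 integral (e out))
β2 →I1  (I1 outputs flow p/I1)
β3 →J1  (common-f at J1 fixed by 2)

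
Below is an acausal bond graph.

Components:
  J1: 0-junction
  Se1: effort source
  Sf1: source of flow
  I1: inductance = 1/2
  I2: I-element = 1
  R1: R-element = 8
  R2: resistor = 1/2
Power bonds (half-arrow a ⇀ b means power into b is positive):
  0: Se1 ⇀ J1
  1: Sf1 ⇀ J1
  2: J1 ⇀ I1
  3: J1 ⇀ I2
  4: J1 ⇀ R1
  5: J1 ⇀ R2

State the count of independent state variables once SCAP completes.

2  (I1, I2 all integral)

b0 stroke→J1  (Se1 (Se) sets effort on bond)
b1 stroke→Sf1  (Sf1 (Sf) sets flow on bond)
b2 stroke→I1  (0-jn J1 has e-setter on 0)
b3 stroke→I2  (0-jn J1 has e-setter on 0)
b4 stroke→R1  (J1 effort already set via bond 0)
b5 stroke→R2  (common-e at J1 fixed by 0)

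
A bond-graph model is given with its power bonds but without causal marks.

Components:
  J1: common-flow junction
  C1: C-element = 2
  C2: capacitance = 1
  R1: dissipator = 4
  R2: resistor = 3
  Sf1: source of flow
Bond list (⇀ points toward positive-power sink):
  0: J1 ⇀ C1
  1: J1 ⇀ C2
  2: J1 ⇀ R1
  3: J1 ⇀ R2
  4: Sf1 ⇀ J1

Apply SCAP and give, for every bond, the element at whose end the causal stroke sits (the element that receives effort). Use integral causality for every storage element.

b4 stroke at Sf1  (source Sf1 imposes f)
b0 stroke at J1  (J1: bond 4 brought flow, rest push out)
b1 stroke at J1  (1-jn J1 has f-setter on 4)
b2 stroke at J1  (1-jn J1 has f-setter on 4)
b3 stroke at J1  (J1 flow already set via bond 4)

bond 0 |J1
bond 1 |J1
bond 2 |J1
bond 3 |J1
bond 4 |Sf1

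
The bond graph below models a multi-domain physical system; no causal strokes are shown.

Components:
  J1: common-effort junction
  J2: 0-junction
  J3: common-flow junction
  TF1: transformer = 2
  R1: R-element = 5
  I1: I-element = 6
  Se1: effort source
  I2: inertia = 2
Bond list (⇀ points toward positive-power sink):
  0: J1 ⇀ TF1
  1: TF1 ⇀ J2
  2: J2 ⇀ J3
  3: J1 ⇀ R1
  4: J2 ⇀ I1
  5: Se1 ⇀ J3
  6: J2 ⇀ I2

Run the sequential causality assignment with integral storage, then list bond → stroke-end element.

β5 →J3  (Se1 fixes effort; stroke away)
β2 →J2  (J3 needs exactly one f-in)
β1 →TF1  (0-jn J2 has e-setter on 2)
β4 →I1  (common-e at J2 fixed by 2)
β6 →I2  (J2 effort already set via bond 2)
β0 →J1  (TF1 one-in-one-out from 1)
β3 →R1  (J1: bond 0 brought effort, rest push out)

b0 →J1
b1 →TF1
b2 →J2
b3 →R1
b4 →I1
b5 →J3
b6 →I2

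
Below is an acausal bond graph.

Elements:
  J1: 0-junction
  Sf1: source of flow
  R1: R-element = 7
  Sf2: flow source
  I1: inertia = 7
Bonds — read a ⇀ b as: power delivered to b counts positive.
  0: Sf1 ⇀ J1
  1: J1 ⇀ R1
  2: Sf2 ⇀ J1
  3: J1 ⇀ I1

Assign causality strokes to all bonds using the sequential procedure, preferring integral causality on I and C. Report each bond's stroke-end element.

bond 0 stroke at Sf1
bond 1 stroke at J1
bond 2 stroke at Sf2
bond 3 stroke at I1

bond 0 stroke→Sf1  (source Sf1 imposes f)
bond 2 stroke→Sf2  (source Sf2 imposes f)
bond 3 stroke→I1  (I1: I, integral causality)
bond 1 stroke→J1  (J1: last free bond brings effort in)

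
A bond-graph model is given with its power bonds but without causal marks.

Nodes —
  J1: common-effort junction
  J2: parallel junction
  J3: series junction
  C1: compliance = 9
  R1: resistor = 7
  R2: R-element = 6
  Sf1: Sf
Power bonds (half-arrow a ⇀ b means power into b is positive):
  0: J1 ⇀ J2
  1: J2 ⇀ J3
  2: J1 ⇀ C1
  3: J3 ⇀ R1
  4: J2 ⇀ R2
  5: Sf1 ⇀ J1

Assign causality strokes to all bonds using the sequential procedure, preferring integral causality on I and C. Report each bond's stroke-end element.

bond 5 stroke→Sf1  (Sf1 (Sf) sets flow on bond)
bond 2 stroke→J1  (C1: C, integral causality)
bond 0 stroke→J2  (0-jn J1 has e-setter on 2)
bond 1 stroke→J3  (J2 effort already set via bond 0)
bond 4 stroke→R2  (common-e at J2 fixed by 0)
bond 3 stroke→R1  (closing 1-jn rule on J3)

#0 |J2
#1 |J3
#2 |J1
#3 |R1
#4 |R2
#5 |Sf1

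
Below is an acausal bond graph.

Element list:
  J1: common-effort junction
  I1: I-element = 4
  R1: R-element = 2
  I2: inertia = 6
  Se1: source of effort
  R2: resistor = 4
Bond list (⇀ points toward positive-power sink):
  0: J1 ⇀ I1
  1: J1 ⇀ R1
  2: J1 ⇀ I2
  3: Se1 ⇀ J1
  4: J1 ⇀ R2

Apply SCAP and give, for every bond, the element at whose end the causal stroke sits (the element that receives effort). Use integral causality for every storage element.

b0 |I1
b1 |R1
b2 |I2
b3 |J1
b4 |R2

β3 →J1  (Se1 (Se) sets effort on bond)
β0 →I1  (J1: bond 3 brought effort, rest push out)
β1 →R1  (J1: bond 3 brought effort, rest push out)
β2 →I2  (0-jn J1 has e-setter on 3)
β4 →R2  (J1 effort already set via bond 3)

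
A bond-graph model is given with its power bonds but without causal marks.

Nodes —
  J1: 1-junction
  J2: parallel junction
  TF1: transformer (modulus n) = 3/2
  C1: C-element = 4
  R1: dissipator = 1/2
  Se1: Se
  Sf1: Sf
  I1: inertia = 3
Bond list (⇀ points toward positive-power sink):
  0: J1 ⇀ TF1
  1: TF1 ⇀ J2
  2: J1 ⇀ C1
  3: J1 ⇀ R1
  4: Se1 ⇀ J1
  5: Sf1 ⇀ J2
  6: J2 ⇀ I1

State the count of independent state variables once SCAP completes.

#4 |J1  (Se1: effort source, stroke at far end)
#5 |Sf1  (Sf1: flow source, stroke at near end)
#2 |J1  (C1 integral (e out))
#6 |I1  (I1: I, integral causality)
#1 |J2  (J2 needs exactly one e-in)
#0 |TF1  (through TF1, causality passes straight; one stroke at TF1)
#3 |J1  (J1 flow already set via bond 0)

2  (C1, I1 all integral)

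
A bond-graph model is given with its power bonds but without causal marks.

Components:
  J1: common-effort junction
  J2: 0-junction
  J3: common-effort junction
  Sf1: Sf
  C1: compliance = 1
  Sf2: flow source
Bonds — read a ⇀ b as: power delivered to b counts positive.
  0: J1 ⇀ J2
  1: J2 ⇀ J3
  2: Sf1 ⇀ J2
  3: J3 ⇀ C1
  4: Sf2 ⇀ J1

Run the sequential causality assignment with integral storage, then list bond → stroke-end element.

b2 stroke at Sf1  (Sf1: flow source, stroke at near end)
b4 stroke at Sf2  (Sf2 (Sf) sets flow on bond)
b0 stroke at J1  (J1 needs exactly one e-in)
b1 stroke at J2  (J2 needs exactly one e-in)
b3 stroke at J3  (J3 needs exactly one e-in)

β0 |J1
β1 |J2
β2 |Sf1
β3 |J3
β4 |Sf2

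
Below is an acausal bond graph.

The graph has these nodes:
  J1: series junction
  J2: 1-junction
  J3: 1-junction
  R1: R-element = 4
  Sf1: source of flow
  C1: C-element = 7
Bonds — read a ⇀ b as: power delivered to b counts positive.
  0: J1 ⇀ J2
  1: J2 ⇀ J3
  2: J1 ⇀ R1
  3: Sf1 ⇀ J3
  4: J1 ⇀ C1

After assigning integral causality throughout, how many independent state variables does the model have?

1  (C1 all integral)

β3 stroke at Sf1  (Sf1 fixes flow; stroke at Sf1)
β1 stroke at J3  (1-jn J3 has f-setter on 3)
β0 stroke at J2  (J2: bond 1 brought flow, rest push out)
β2 stroke at J1  (1-jn J1 has f-setter on 0)
β4 stroke at J1  (J1: bond 0 brought flow, rest push out)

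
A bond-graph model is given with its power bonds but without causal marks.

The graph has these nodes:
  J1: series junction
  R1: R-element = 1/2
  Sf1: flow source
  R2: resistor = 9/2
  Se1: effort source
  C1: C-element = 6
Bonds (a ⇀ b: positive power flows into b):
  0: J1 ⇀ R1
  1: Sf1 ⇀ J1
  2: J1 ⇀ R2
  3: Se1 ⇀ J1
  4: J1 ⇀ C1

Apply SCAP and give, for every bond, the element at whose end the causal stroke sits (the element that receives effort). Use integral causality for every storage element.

b0 →J1
b1 →Sf1
b2 →J1
b3 →J1
b4 →J1

bond 1 |Sf1  (Sf1 (Sf) sets flow on bond)
bond 3 |J1  (Se1 fixes effort; stroke away)
bond 0 |J1  (J1 flow already set via bond 1)
bond 2 |J1  (J1 flow already set via bond 1)
bond 4 |J1  (J1: bond 1 brought flow, rest push out)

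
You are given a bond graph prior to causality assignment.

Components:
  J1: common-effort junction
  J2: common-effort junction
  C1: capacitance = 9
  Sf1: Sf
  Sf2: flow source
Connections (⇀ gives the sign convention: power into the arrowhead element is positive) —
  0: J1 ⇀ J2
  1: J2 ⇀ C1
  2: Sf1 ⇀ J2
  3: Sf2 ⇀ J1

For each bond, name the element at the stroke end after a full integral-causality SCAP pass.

#2 stroke→Sf1  (Sf1 (Sf) sets flow on bond)
#3 stroke→Sf2  (Sf2 fixes flow; stroke at Sf2)
#0 stroke→J1  (J1 needs exactly one e-in)
#1 stroke→J2  (closing 0-jn rule on J2)

bond 0 stroke→J1
bond 1 stroke→J2
bond 2 stroke→Sf1
bond 3 stroke→Sf2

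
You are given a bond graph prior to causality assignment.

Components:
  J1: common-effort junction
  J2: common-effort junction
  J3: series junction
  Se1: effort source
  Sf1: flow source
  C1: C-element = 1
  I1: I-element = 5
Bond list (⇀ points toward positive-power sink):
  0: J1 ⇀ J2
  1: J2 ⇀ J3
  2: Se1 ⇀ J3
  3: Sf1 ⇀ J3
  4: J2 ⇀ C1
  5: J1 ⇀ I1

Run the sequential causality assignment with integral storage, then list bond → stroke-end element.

β2 |J3  (Se1 (Se) sets effort on bond)
β3 |Sf1  (Sf1: flow source, stroke at near end)
β1 |J3  (common-f at J3 fixed by 3)
β4 |J2  (C1 integral (e out))
β0 |J1  (J2: bond 4 brought effort, rest push out)
β5 |I1  (J1: bond 0 brought effort, rest push out)

#0 →J1
#1 →J3
#2 →J3
#3 →Sf1
#4 →J2
#5 →I1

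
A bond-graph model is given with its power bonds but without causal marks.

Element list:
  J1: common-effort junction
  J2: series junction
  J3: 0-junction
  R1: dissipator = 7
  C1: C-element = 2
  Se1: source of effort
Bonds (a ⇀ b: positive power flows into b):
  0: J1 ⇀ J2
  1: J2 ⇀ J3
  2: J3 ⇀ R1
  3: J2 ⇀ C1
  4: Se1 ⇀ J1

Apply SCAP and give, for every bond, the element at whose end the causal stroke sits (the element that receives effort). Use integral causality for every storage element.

#0 stroke→J2
#1 stroke→J3
#2 stroke→R1
#3 stroke→J2
#4 stroke→J1

b4 stroke at J1  (Se1 fixes effort; stroke away)
b0 stroke at J2  (J1 effort already set via bond 4)
b3 stroke at J2  (C1 integral (e out))
b1 stroke at J3  (J2: last free bond brings flow in)
b2 stroke at R1  (J3: bond 1 brought effort, rest push out)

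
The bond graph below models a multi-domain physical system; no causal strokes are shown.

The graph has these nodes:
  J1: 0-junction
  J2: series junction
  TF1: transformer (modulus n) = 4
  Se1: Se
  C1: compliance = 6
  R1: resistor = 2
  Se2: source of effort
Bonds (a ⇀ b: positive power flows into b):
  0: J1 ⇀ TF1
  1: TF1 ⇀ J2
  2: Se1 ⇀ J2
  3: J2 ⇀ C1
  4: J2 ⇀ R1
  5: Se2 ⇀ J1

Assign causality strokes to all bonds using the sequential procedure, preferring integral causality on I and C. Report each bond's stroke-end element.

b0 |TF1
b1 |J2
b2 |J2
b3 |J2
b4 |R1
b5 |J1

β2 →J2  (source Se1 imposes e)
β5 →J1  (Se2 fixes effort; stroke away)
β0 →TF1  (0-jn J1 has e-setter on 5)
β1 →J2  (TF1: transformer flips bond 0)
β3 →J2  (prefer integral on C1)
β4 →R1  (closing 1-jn rule on J2)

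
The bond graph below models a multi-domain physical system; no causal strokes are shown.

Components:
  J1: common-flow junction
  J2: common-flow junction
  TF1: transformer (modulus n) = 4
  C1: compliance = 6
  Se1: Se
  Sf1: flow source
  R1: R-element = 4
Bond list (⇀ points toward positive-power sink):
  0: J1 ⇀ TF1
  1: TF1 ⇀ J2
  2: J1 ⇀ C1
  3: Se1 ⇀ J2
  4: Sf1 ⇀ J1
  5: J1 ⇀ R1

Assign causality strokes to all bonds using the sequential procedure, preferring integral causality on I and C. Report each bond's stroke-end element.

#0 stroke at J1
#1 stroke at TF1
#2 stroke at J1
#3 stroke at J2
#4 stroke at Sf1
#5 stroke at J1

β3 |J2  (source Se1 imposes e)
β4 |Sf1  (source Sf1 imposes f)
β0 |J1  (J1: bond 4 brought flow, rest push out)
β2 |J1  (J1 flow already set via bond 4)
β5 |J1  (1-jn J1 has f-setter on 4)
β1 |TF1  (J2 needs exactly one f-in)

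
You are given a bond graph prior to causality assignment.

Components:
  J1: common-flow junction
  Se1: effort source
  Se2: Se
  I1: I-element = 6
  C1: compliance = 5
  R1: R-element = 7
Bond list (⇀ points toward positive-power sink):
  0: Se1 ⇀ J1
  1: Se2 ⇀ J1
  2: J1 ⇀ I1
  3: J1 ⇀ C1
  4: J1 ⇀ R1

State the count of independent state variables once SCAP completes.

2  (C1, I1 all integral)

bond 0 |J1  (Se1 fixes effort; stroke away)
bond 1 |J1  (Se2 fixes effort; stroke away)
bond 2 |I1  (I1 integral (f out))
bond 3 |J1  (common-f at J1 fixed by 2)
bond 4 |J1  (1-jn J1 has f-setter on 2)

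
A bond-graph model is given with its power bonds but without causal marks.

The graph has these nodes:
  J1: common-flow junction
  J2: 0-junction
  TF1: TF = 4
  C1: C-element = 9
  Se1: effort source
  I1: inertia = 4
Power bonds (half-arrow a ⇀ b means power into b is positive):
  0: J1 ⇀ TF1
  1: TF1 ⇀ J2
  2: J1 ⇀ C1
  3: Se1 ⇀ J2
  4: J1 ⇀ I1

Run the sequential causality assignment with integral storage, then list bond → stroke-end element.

bond 0 |J1
bond 1 |TF1
bond 2 |J1
bond 3 |J2
bond 4 |I1

b3 |J2  (Se1: effort source, stroke at far end)
b1 |TF1  (0-jn J2 has e-setter on 3)
b0 |J1  (through TF1, causality passes straight; one stroke at TF1)
b2 |J1  (C1 integral (e out))
b4 |I1  (only one flow-in slot at J1)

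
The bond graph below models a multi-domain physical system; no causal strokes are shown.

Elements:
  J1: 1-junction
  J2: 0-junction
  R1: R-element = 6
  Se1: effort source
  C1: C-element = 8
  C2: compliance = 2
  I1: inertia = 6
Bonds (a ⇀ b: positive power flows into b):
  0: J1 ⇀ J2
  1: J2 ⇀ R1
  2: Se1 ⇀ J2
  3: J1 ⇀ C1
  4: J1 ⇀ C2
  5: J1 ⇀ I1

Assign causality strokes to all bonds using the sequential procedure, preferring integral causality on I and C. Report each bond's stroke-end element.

b2 stroke at J2  (Se1 fixes effort; stroke away)
b0 stroke at J1  (J2 effort already set via bond 2)
b1 stroke at R1  (0-jn J2 has e-setter on 2)
b3 stroke at J1  (C1: C, integral causality)
b4 stroke at J1  (C2 outputs effort q/C2)
b5 stroke at I1  (closing 1-jn rule on J1)

#0 stroke→J1
#1 stroke→R1
#2 stroke→J2
#3 stroke→J1
#4 stroke→J1
#5 stroke→I1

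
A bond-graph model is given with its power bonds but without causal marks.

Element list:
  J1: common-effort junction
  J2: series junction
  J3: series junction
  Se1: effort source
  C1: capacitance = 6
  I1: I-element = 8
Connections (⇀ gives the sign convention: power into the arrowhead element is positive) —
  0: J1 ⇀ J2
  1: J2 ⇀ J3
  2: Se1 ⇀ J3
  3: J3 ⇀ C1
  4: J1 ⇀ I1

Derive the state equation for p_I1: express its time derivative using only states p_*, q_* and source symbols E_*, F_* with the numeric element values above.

dp_I1/dt = -E_Se1 + q_C1/6

β2 stroke at J3  (source Se1 imposes e)
β3 stroke at J3  (prefer integral on C1)
β1 stroke at J2  (closing 1-jn rule on J3)
β0 stroke at J1  (closing 1-jn rule on J2)
β4 stroke at I1  (J1: bond 0 brought effort, rest push out)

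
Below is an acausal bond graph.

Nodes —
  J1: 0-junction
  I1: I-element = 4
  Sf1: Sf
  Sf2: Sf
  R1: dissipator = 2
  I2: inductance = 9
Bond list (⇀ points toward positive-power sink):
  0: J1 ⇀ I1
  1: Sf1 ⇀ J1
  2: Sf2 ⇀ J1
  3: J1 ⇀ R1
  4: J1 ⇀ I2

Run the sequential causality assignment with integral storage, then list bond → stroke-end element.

b0 →I1
b1 →Sf1
b2 →Sf2
b3 →J1
b4 →I2

β1 stroke at Sf1  (Sf1 fixes flow; stroke at Sf1)
β2 stroke at Sf2  (Sf2: flow source, stroke at near end)
β0 stroke at I1  (I1 integral (f out))
β4 stroke at I2  (prefer integral on I2)
β3 stroke at J1  (closing 0-jn rule on J1)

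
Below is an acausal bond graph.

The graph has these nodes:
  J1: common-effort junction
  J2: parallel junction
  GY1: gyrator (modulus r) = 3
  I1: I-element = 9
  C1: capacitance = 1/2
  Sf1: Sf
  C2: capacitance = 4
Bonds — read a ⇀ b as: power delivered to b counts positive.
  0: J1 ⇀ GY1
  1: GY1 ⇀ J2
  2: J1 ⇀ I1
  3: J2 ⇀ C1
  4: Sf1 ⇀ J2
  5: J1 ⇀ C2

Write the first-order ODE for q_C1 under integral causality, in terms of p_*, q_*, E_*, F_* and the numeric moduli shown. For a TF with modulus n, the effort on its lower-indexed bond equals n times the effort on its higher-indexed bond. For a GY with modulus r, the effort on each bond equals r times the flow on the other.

β4 stroke→Sf1  (Sf1 (Sf) sets flow on bond)
β2 stroke→I1  (prefer integral on I1)
β3 stroke→J2  (C1 integral (e out))
β1 stroke→GY1  (common-e at J2 fixed by 3)
β0 stroke→GY1  (through GY1, causality inverts; strokes same side of GY1)
β5 stroke→J1  (J1 needs exactly one e-in)

dq_C1/dt = F_Sf1 + q_C2/12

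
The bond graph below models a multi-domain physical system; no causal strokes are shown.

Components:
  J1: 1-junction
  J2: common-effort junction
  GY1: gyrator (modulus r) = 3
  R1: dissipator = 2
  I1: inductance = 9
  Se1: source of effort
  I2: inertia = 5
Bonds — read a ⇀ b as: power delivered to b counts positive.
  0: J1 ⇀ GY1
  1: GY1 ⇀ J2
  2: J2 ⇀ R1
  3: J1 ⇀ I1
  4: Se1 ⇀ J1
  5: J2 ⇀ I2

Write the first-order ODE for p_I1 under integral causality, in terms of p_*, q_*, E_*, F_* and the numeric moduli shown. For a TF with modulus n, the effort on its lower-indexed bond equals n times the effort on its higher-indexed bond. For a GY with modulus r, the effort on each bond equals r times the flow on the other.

dp_I1/dt = E_Se1 - p_I1/2 - 3*p_I2/5

#4 stroke→J1  (Se1 (Se) sets effort on bond)
#3 stroke→I1  (prefer integral on I1)
#0 stroke→J1  (common-f at J1 fixed by 3)
#1 stroke→J2  (through GY1, causality inverts; strokes same side of GY1)
#2 stroke→R1  (0-jn J2 has e-setter on 1)
#5 stroke→I2  (0-jn J2 has e-setter on 1)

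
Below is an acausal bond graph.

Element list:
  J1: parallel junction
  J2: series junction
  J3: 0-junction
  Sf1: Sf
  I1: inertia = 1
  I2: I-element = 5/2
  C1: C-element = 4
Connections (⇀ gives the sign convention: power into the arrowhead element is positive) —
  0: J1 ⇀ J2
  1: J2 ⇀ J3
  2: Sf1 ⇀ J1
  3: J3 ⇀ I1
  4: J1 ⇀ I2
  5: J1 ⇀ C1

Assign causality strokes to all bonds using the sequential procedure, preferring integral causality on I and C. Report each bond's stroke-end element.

#2 stroke→Sf1  (Sf1 fixes flow; stroke at Sf1)
#3 stroke→I1  (I1 integral (f out))
#1 stroke→J3  (only one effort-in slot at J3)
#0 stroke→J2  (common-f at J2 fixed by 1)
#4 stroke→I2  (I2 integral (f out))
#5 stroke→J1  (J1 needs exactly one e-in)

β0 →J2
β1 →J3
β2 →Sf1
β3 →I1
β4 →I2
β5 →J1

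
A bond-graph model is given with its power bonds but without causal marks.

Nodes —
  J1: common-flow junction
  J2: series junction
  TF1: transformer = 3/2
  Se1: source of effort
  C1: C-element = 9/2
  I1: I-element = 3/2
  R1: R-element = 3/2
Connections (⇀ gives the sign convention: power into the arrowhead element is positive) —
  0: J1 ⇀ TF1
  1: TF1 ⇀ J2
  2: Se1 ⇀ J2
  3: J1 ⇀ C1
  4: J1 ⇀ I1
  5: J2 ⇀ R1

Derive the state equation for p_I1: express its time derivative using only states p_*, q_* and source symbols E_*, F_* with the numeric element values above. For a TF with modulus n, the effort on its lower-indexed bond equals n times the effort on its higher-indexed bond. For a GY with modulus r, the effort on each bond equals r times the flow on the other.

β2 |J2  (Se1 (Se) sets effort on bond)
β3 |J1  (C1: C, integral causality)
β4 |I1  (I1 integral (f out))
β0 |J1  (J1 flow already set via bond 4)
β1 |TF1  (TF1: transformer flips bond 0)
β5 |J2  (1-jn J2 has f-setter on 1)

dp_I1/dt = 3*E_Se1/2 - 9*p_I1/4 - 2*q_C1/9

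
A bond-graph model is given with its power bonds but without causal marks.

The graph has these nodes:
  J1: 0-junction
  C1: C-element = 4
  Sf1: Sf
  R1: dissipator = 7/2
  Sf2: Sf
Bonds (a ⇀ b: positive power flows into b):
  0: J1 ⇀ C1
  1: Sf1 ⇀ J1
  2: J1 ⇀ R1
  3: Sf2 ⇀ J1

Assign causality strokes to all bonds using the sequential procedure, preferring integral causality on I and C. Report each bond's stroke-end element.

b0 |J1
b1 |Sf1
b2 |R1
b3 |Sf2

β1 →Sf1  (Sf1: flow source, stroke at near end)
β3 →Sf2  (Sf2 fixes flow; stroke at Sf2)
β0 →J1  (prefer integral on C1)
β2 →R1  (common-e at J1 fixed by 0)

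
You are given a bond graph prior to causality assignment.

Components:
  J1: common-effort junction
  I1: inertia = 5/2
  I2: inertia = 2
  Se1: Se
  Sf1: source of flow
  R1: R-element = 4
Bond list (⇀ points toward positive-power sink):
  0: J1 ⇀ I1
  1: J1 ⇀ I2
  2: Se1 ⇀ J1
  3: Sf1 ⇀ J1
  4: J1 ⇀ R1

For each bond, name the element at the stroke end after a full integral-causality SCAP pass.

bond 0 stroke→I1
bond 1 stroke→I2
bond 2 stroke→J1
bond 3 stroke→Sf1
bond 4 stroke→R1

bond 2 stroke at J1  (Se1 (Se) sets effort on bond)
bond 3 stroke at Sf1  (Sf1 (Sf) sets flow on bond)
bond 0 stroke at I1  (common-e at J1 fixed by 2)
bond 1 stroke at I2  (0-jn J1 has e-setter on 2)
bond 4 stroke at R1  (J1 effort already set via bond 2)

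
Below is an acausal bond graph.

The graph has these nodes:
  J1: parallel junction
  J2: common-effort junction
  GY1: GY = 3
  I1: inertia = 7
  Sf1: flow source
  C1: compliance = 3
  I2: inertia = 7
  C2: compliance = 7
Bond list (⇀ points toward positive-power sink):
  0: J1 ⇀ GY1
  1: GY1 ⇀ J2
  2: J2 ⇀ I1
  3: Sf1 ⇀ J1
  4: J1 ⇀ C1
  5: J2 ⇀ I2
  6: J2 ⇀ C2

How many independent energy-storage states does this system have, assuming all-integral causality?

4  (C1, C2, I1, I2 all integral)

β3 stroke at Sf1  (Sf1 (Sf) sets flow on bond)
β2 stroke at I1  (I1 outputs flow p/I1)
β4 stroke at J1  (C1: C, integral causality)
β0 stroke at GY1  (J1: bond 4 brought effort, rest push out)
β1 stroke at GY1  (GY1 both-in/both-out from 0)
β5 stroke at I2  (I2 integral (f out))
β6 stroke at J2  (closing 0-jn rule on J2)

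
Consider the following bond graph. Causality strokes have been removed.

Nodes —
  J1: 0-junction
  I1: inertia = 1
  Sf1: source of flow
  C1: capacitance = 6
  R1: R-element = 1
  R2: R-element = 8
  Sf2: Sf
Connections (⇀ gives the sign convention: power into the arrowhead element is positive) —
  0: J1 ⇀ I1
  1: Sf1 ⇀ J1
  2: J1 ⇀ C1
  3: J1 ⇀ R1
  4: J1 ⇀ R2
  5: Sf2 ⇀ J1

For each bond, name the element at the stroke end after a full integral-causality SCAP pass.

b0 |I1
b1 |Sf1
b2 |J1
b3 |R1
b4 |R2
b5 |Sf2

#1 |Sf1  (Sf1 fixes flow; stroke at Sf1)
#5 |Sf2  (Sf2 (Sf) sets flow on bond)
#0 |I1  (I1 integral (f out))
#2 |J1  (prefer integral on C1)
#3 |R1  (common-e at J1 fixed by 2)
#4 |R2  (J1: bond 2 brought effort, rest push out)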